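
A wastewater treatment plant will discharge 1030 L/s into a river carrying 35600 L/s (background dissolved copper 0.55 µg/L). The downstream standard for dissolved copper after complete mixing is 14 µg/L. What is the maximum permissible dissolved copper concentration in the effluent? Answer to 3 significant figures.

At the limit, (Qr·Cr + Qe·Cₑ)/(Qr + Qe) = 14:
Cₑ = (36630·14 − 35600·0.5500) / 1030 = 478.9 µg/L.

479 µg/L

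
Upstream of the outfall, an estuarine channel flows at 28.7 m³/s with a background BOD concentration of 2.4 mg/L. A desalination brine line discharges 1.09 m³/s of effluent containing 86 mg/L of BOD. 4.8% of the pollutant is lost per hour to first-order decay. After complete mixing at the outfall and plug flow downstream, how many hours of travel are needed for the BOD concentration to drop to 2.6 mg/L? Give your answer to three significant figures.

After mixing, C = (28.70·2.400 + 1.090·86.00) / 29.79 = 162.6/29.79 = 5.459 mg/L.
4.8%/h lost → k = −ln(1 − 0.048) = 0.04919 h⁻¹.
5.459·exp(−k·t) = 2.6 → t = ln(5.459/2.6)/k = 54280 s = 15.08 h.

15.1 h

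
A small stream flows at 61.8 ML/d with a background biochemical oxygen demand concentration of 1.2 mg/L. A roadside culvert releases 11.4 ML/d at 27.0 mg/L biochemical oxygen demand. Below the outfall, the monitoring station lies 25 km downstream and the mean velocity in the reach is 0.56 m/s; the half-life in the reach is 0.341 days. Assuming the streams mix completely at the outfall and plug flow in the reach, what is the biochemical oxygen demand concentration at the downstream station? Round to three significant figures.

1.83 mg/L

After mixing, C = (61.80·1.200 + 11.40·27.00) / 73.20 = 382.0/73.20 = 5.218 mg/L.
Travel time t = 25·1000 / 0.56 = 44640 s = 12.40 h.
Half-life 0.341 d → k = ln 2 / 0.341 = 2.033 d⁻¹.
After decay, C = 5.218 × e^(−kt) = 5.218 × 0.3498 = 1.825 mg/L.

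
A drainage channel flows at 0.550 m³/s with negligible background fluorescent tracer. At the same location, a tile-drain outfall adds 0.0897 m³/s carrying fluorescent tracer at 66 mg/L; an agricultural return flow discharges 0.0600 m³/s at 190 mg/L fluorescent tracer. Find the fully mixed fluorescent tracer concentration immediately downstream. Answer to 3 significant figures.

24.8 mg/L

After mixing, C = (0.5500·0 + 0.08970·66.00 + 0.06000·190.0) / 0.6997 = 17.32/0.6997 = 24.75 mg/L.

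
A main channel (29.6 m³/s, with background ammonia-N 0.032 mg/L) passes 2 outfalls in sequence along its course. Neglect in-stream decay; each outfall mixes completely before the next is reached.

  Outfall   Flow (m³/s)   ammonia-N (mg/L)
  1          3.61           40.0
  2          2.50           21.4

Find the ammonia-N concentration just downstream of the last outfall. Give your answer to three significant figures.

Outfall 1: combined Q = 33.21 m³/s; C = (29.60·0.03200 + 3.610·40.00)/33.21 = 4.377 mg/L.
Outfall 2: combined Q = 35.71 m³/s; C = (33.21·4.377 + 2.500·21.40)/35.71 = 5.568 mg/L.

5.57 mg/L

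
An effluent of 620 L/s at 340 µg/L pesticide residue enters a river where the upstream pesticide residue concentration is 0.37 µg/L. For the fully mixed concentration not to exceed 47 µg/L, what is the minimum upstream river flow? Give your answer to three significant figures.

3900 L/s

Set C_mix = 47: (Q·0.3700 + 620.0·340.0) / (Q + 620.0) = 47
→ Q = 620.0·(340.0 − 47)/(47 − 0.3700) = 3896 L/s.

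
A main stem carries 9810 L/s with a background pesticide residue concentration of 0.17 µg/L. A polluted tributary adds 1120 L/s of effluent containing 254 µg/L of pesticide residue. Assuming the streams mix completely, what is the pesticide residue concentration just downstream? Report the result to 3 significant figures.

Mixed concentration C = ΣQC/ΣQ = (9810·0.1700 + 1120·254.0) / 10930 = 286100/10930 = 26.18 µg/L.

26.2 µg/L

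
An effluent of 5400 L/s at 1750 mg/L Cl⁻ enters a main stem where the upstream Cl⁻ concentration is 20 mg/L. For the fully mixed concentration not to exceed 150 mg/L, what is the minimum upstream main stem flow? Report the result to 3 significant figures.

66500 L/s

Set C_mix = 150: (Q·20.00 + 5400·1750) / (Q + 5400) = 150
→ Q = 5400·(1750 − 150)/(150 − 20.00) = 66460 L/s.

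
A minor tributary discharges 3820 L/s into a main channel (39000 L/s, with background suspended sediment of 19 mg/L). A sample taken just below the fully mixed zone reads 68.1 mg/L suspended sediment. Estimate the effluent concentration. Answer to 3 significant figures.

Mass balance: 39000·19.00 + 3820·Cₑ = 42820·68.10
→ Cₑ = (42820·68.10 − 39000·19.00) / 3820 = 569.4 mg/L.

569 mg/L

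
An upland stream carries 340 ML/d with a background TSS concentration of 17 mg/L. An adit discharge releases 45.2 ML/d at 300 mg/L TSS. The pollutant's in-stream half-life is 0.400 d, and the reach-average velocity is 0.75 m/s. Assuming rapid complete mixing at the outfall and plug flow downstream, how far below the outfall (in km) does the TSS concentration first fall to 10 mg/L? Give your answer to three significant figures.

Mass balance: C = (340.0·17.00 + 45.20·300.0) / 385.2 = 19340/385.2 = 50.21 mg/L.
Half-life 0.400 d → k = ln 2 / 0.400 = 1.733 d⁻¹.
Set 50.21·exp(−k·t) = 10 → t = ln(50.21/10)/k = 80450 s = 22.35 h.
Distance = v·t = 0.75·80450 = 60340 m = 60.34 km.

60.3 km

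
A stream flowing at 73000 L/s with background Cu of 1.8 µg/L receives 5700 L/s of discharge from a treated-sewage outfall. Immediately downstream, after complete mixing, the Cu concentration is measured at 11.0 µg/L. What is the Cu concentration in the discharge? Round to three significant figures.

Mass balance: 73000·1.800 + 5700·Cₑ = 78700·11.00
→ Cₑ = (78700·11.00 − 73000·1.800) / 5700 = 128.8 µg/L.

129 µg/L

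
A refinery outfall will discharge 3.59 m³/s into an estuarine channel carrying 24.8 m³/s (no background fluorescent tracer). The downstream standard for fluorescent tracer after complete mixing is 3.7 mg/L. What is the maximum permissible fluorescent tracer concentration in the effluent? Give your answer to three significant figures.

At the limit, (Qr·Cr + Qe·Cₑ)/(Qr + Qe) = 3.7:
Cₑ = (28.39·3.7 − 24.80·0) / 3.590 = 29.26 mg/L.

29.3 mg/L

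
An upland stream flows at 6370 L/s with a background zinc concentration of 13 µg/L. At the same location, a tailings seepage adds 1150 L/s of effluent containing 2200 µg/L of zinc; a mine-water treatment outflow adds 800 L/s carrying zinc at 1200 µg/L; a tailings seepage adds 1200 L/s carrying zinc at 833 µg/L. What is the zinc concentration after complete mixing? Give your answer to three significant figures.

Mixed concentration C = ΣQC/ΣQ = (6370·13.00 + 1150·2200 + 800.0·1200 + 1200·833.0) / 9520 = 4572000/9520 = 480.3 µg/L.

480 µg/L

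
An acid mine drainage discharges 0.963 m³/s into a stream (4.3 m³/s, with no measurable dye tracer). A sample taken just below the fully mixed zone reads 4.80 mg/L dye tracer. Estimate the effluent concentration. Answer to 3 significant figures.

Mass balance: 4.300·0 + 0.9630·Cₑ = 5.263·4.800
→ Cₑ = (5.263·4.800 − 4.300·0) / 0.9630 = 26.23 mg/L.

26.2 mg/L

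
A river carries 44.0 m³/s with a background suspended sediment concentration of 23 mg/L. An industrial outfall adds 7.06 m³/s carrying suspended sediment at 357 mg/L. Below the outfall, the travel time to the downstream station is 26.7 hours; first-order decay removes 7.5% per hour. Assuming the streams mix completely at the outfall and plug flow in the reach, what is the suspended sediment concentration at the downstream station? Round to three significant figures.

8.63 mg/L

Mass balance: C = (44.00·23.00 + 7.060·357.0) / 51.06 = 3532/51.06 = 69.18 mg/L.
7.5%/h lost → k = −ln(1 − 0.075) = 0.07796 h⁻¹.
Applying C = C₀e^(−kt): 69.18 × 0.1247 = 8.629 mg/L.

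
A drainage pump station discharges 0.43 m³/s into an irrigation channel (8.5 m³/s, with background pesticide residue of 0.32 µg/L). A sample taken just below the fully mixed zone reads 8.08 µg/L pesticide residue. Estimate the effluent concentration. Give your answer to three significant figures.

161 µg/L

Mass balance: 8.500·0.3200 + 0.4300·Cₑ = 8.930·8.080
→ Cₑ = (8.930·8.080 − 8.500·0.3200) / 0.4300 = 161.5 µg/L.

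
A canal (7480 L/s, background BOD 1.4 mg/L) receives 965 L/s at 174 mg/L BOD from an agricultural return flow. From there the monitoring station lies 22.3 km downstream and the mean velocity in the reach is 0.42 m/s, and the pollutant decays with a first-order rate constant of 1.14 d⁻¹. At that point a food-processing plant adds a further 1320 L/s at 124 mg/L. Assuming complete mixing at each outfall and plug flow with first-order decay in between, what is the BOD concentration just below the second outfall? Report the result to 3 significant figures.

25.8 mg/L

Mixed concentration C = ΣQC/ΣQ = (7480·1.400 + 965.0·174.0) / 8445 = 178400/8445 = 21.12 mg/L; combined flow 8445 L/s.
Travel time t = 22.3·1000 / 0.42 = 53100 s = 14.75 h.
Decay over the reach: 21.12·exp(−kt) = 21.12·0.4963 = 10.48 mg/L.
At the second outfall, C = (8445·10.48 + 1320·124.0) / (8445 + 1320) = 25.83 mg/L.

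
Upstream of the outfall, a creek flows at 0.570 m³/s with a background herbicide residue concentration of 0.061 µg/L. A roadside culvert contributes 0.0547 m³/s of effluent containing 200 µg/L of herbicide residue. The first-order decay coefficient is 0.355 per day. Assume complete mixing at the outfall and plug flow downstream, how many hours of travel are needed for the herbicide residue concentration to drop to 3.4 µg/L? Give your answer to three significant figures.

111 h

Conservation of mass: C = (0.5700·0.06100 + 0.05470·200.0) / 0.6247 = 10.97/0.6247 = 17.57 µg/L.
17.57·exp(−k·t) = 3.4 → t = ln(17.57/3.4)/k = 399700 s = 111.0 h.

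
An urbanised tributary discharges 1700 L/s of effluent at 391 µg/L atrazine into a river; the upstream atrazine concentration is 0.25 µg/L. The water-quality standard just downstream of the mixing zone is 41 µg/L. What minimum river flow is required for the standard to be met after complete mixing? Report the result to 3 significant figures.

Set C_mix = 41: (Q·0.2500 + 1700·391.0) / (Q + 1700) = 41
→ Q = 1700·(391.0 − 41)/(41 − 0.2500) = 14600 L/s.

14600 L/s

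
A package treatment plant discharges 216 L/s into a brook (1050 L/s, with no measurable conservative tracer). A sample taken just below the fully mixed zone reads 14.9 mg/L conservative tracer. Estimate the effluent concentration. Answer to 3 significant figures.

Mass balance: 1050·0 + 216.0·Cₑ = 1266·14.90
→ Cₑ = (1266·14.90 − 1050·0) / 216.0 = 87.33 mg/L.

87.3 mg/L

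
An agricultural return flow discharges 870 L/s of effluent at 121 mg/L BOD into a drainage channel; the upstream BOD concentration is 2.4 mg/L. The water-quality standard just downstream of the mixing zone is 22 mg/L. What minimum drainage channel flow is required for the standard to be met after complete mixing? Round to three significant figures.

4390 L/s

Set C_mix = 22: (Q·2.400 + 870.0·121.0) / (Q + 870.0) = 22
→ Q = 870.0·(121.0 − 22)/(22 − 2.400) = 4394 L/s.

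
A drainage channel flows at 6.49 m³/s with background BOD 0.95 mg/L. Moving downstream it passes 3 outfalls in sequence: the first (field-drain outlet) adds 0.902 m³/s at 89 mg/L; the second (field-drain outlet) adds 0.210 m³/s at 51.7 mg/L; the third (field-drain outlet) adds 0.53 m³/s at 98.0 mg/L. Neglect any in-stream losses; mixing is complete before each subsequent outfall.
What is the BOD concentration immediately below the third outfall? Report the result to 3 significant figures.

Outfall 1: combined Q = 7.392 m³/s; C = (6.490·0.9500 + 0.9020·89.00)/7.392 = 11.69 mg/L.
Outfall 2: combined Q = 7.602 m³/s; C = (7.392·11.69 + 0.2100·51.70)/7.602 = 12.80 mg/L.
Outfall 3: combined Q = 8.132 m³/s; C = (7.602·12.80 + 0.5300·98.00)/8.132 = 18.35 mg/L.

18.4 mg/L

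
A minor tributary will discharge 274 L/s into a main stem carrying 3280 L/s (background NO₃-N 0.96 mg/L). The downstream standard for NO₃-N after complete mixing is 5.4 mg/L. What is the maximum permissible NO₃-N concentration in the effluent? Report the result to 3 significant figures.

58.6 mg/L

At the limit, (Qr·Cr + Qe·Cₑ)/(Qr + Qe) = 5.4:
Cₑ = (3554·5.4 − 3280·0.9600) / 274.0 = 58.55 mg/L.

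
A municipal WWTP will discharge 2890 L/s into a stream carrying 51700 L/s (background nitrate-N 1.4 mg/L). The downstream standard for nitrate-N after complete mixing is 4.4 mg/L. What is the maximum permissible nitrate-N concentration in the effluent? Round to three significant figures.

At the limit, (Qr·Cr + Qe·Cₑ)/(Qr + Qe) = 4.4:
Cₑ = (54590·4.4 − 51700·1.400) / 2890 = 58.07 mg/L.

58.1 mg/L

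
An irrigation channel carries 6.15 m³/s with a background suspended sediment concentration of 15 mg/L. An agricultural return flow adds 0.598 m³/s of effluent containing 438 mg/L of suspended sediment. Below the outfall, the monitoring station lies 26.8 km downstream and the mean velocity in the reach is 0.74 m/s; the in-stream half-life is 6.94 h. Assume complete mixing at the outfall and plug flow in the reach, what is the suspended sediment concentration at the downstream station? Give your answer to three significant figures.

19.2 mg/L

Mixed concentration C = ΣQC/ΣQ = (6.150·15.00 + 0.5980·438.0) / 6.748 = 354.2/6.748 = 52.49 mg/L.
Travel time t = 26.8·1000 / 0.74 = 36220 s = 10.06 h.
Half-life 6.94 h → k = ln 2 / 6.94 = 0.09988 h⁻¹ = 2.397 d⁻¹.
First-order decay: C = 52.49·exp(−k·t) = 52.49·0.3661 = 19.22 mg/L.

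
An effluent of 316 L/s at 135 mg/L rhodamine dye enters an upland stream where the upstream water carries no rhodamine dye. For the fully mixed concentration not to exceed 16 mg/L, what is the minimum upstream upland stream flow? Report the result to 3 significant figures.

Set C_mix = 16: (Q·0 + 316.0·135.0) / (Q + 316.0) = 16
→ Q = 316.0·(135.0 − 16)/(16 − 0) = 2350 L/s.

2350 L/s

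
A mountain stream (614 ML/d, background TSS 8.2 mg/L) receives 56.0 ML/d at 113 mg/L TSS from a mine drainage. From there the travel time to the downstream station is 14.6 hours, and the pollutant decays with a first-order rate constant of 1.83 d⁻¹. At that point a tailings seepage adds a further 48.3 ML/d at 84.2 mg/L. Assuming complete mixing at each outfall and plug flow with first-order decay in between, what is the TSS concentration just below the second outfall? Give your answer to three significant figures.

10.9 mg/L

Mass balance: C = (614.0·8.200 + 56.00·113.0) / 670.0 = 11360/670.0 = 16.96 mg/L; combined flow 670.0 ML/d.
Decay over the reach: 16.96·exp(−kt) = 16.96·0.3285 = 5.571 mg/L.
At the second outfall, C = (670.0·5.571 + 48.30·84.20) / (670.0 + 48.30) = 10.86 mg/L.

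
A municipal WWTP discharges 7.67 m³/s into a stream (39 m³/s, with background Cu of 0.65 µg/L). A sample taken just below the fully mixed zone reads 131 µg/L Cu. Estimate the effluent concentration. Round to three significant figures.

794 µg/L

Mass balance: 39.00·0.6500 + 7.670·Cₑ = 46.67·131.0
→ Cₑ = (46.67·131.0 − 39.00·0.6500) / 7.670 = 793.8 µg/L.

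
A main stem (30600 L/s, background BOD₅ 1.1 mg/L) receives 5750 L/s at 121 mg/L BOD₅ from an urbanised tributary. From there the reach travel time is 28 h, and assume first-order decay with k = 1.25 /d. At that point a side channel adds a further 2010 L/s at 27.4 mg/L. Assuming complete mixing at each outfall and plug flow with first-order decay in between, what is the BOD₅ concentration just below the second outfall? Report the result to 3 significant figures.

After mixing, C = (30600·1.100 + 5750·121.0) / 36350 = 729400/36350 = 20.07 mg/L; combined flow 36350 L/s.
Decay over the reach: 20.07·exp(−kt) = 20.07·0.2326 = 4.668 mg/L.
Second outfall: C = (36350·4.668 + 2010·27.40)/38360 = 5.859 mg/L.

5.86 mg/L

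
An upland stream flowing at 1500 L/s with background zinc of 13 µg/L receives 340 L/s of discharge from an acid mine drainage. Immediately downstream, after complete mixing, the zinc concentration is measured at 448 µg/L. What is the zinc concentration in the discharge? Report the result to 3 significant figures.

Mass balance: 1500·13.00 + 340.0·Cₑ = 1840·448.0
→ Cₑ = (1840·448.0 − 1500·13.00) / 340.0 = 2367 µg/L.

2370 µg/L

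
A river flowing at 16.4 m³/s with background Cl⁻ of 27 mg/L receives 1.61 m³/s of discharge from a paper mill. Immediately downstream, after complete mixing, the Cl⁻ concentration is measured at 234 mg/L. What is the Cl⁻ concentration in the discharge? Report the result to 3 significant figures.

Mass balance: 16.40·27.00 + 1.610·Cₑ = 18.01·234.0
→ Cₑ = (18.01·234.0 − 16.40·27.00) / 1.610 = 2343 mg/L.

2340 mg/L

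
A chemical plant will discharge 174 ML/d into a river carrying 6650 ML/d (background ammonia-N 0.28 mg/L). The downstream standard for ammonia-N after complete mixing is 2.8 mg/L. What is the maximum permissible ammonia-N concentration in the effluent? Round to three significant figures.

99.1 mg/L

At the limit, (Qr·Cr + Qe·Cₑ)/(Qr + Qe) = 2.8:
Cₑ = (6824·2.8 − 6650·0.2800) / 174.0 = 99.11 mg/L.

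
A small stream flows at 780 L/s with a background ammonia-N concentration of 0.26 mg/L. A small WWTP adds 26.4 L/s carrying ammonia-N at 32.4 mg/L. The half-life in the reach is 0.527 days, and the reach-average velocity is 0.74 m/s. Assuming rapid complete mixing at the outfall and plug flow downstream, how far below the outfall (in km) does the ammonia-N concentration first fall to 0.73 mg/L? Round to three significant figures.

28.5 km

Mixed concentration C = ΣQC/ΣQ = (780.0·0.2600 + 26.40·32.40) / 806.4 = 1058/806.4 = 1.312 mg/L.
Half-life 0.527 d → k = ln 2 / 0.527 = 1.315 d⁻¹.
Set 1.312·exp(−k·t) = 0.73 → t = ln(1.312/0.73)/k = 38520 s = 10.70 h.
Distance = v·t = 0.74·38520 = 28510 m = 28.51 km.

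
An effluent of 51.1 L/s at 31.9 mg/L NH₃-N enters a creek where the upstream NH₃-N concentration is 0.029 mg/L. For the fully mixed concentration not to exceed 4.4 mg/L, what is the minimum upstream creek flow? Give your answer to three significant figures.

321 L/s

Set C_mix = 4.4: (Q·0.02900 + 51.10·31.90) / (Q + 51.10) = 4.4
→ Q = 51.10·(31.90 − 4.4)/(4.4 − 0.02900) = 321.5 L/s.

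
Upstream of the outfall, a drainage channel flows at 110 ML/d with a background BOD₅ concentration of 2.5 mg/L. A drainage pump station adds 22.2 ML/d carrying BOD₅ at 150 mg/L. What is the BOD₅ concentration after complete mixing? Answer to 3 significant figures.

Mixed concentration C = ΣQC/ΣQ = (110.0·2.500 + 22.20·150.0) / 132.2 = 3605/132.2 = 27.27 mg/L.

27.3 mg/L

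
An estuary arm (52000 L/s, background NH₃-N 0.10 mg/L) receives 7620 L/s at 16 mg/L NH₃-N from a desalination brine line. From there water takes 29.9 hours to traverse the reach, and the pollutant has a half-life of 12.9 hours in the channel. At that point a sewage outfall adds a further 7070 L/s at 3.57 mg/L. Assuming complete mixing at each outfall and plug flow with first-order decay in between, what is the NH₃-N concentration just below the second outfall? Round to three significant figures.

0.761 mg/L

Conservation of mass: C = (52000·0.1000 + 7620·16.00) / 59620 = 127100/59620 = 2.132 mg/L; combined flow 59620 L/s.
Half-life 12.9 h → k = ln 2 / 12.9 = 0.05373 h⁻¹ = 1.290 d⁻¹.
First-order decay: C = 2.132·exp(−k·t) = 2.132·0.2006 = 0.4276 mg/L.
At the second outfall, C = (59620·0.4276 + 7070·3.570) / (59620 + 7070) = 0.7608 mg/L.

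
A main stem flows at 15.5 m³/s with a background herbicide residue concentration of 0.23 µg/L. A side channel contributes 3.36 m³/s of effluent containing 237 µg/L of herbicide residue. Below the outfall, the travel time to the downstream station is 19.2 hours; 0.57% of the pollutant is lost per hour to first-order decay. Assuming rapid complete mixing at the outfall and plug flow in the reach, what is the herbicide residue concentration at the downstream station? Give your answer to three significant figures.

38.0 µg/L

Conservation of mass: C = (15.50·0.2300 + 3.360·237.0) / 18.86 = 799.9/18.86 = 42.41 µg/L.
0.57%/h lost → k = −ln(1 − 0.0057) = 0.005716 h⁻¹.
Applying C = C₀e^(−kt): 42.41 × 0.8961 = 38.00 µg/L.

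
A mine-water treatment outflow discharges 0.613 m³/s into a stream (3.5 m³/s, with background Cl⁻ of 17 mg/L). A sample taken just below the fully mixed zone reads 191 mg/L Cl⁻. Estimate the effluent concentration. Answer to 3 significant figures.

Mass balance: 3.500·17.00 + 0.6130·Cₑ = 4.113·191.0
→ Cₑ = (4.113·191.0 − 3.500·17.00) / 0.6130 = 1184 mg/L.

1180 mg/L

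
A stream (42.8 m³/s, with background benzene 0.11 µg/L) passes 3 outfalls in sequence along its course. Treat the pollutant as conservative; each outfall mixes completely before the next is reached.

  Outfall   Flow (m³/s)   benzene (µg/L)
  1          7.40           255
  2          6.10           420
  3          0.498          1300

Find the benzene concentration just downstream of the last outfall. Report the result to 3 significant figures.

89.8 µg/L

After outfall 1: Q = 42.80 + 7.400 = 50.20 m³/s; C = (42.80·0.1100 + 7.400·255.0)/50.20 = 37.68 µg/L.
After outfall 2: Q = 50.20 + 6.100 = 56.30 m³/s; C = (50.20·37.68 + 6.100·420.0)/56.30 = 79.11 µg/L.
After outfall 3: Q = 56.30 + 0.4980 = 56.80 m³/s; C = (56.30·79.11 + 0.4980·1300)/56.80 = 89.81 µg/L.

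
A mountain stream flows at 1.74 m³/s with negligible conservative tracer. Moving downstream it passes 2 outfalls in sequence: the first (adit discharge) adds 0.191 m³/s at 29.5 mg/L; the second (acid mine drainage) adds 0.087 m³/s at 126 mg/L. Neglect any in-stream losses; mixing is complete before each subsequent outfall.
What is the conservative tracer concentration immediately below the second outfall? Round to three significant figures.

After outfall 1: Q = 1.740 + 0.1910 = 1.931 m³/s; C = (1.740·0 + 0.1910·29.50)/1.931 = 2.918 mg/L.
After outfall 2: Q = 1.931 + 0.08700 = 2.018 m³/s; C = (1.931·2.918 + 0.08700·126.0)/2.018 = 8.224 mg/L.

8.22 mg/L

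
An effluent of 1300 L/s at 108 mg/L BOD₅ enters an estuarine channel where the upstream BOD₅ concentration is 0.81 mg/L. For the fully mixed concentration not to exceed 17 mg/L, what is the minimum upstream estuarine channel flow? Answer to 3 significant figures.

Set C_mix = 17: (Q·0.8100 + 1300·108.0) / (Q + 1300) = 17
→ Q = 1300·(108.0 − 17)/(17 − 0.8100) = 7307 L/s.

7310 L/s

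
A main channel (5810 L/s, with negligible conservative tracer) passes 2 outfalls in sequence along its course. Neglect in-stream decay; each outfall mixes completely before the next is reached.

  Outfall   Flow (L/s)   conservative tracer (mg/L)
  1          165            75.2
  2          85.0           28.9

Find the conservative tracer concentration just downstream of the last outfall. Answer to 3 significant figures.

Outfall 1: combined Q = 5975 L/s; C = (5810·0 + 165.0·75.20)/5975 = 2.077 mg/L.
Outfall 2: combined Q = 6060 L/s; C = (5975·2.077 + 85.00·28.90)/6060 = 2.453 mg/L.

2.45 mg/L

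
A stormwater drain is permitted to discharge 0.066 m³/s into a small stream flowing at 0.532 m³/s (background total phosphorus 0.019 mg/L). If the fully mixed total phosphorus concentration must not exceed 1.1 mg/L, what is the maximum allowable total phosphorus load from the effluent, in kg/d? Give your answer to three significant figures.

Mass balance at the limit: 0.5320·0.01900 + 0.06600·Cₑ = 0.5980·1.1 → Cₑ = 9.814 mg/L.
Load = 0.06600 m³/s × 9.814 g/m³ × 86 400 s/d = 55.96 kg/d.

56.0 kg/d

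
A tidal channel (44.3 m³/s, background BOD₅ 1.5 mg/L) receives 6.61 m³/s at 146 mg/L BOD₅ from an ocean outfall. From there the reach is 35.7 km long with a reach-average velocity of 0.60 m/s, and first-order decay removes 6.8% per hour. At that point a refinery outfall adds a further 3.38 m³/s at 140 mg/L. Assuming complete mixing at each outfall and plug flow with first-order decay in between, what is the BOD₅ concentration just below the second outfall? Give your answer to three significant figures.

Conservation of mass: C = (44.30·1.500 + 6.610·146.0) / 50.91 = 1032/50.91 = 20.26 mg/L; combined flow 50.91 m³/s.
Travel time t = 35.7·1000 / 0.60 = 59500 s = 16.53 h.
6.8%/h lost → k = −ln(1 − 0.068) = 0.07042 h⁻¹.
After decay, C = 20.26 × e^(−kt) = 20.26 × 0.3123 = 6.327 mg/L.
Second outfall: C = (50.91·6.327 + 3.380·140.0)/54.29 = 14.65 mg/L.

14.6 mg/L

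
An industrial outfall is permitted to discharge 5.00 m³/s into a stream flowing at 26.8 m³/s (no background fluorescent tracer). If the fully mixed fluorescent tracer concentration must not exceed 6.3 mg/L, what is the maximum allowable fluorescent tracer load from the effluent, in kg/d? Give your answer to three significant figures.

17300 kg/d

Mass balance at the limit: 26.80·0 + 5.000·Cₑ = 31.80·6.3 → Cₑ = 40.07 mg/L.
Load = 5.000 m³/s × 40.07 g/m³ × 86 400 s/d = 17310 kg/d.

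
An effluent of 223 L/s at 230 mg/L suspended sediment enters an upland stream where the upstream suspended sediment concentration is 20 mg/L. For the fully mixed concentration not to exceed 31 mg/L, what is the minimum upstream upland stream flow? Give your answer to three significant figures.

Set C_mix = 31: (Q·20.00 + 223.0·230.0) / (Q + 223.0) = 31
→ Q = 223.0·(230.0 − 31)/(31 − 20.00) = 4034 L/s.

4030 L/s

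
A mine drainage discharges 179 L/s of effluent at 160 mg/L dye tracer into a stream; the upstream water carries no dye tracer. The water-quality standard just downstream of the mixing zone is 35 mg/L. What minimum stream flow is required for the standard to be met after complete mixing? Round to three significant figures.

Set C_mix = 35: (Q·0 + 179.0·160.0) / (Q + 179.0) = 35
→ Q = 179.0·(160.0 − 35)/(35 − 0) = 639.3 L/s.

639 L/s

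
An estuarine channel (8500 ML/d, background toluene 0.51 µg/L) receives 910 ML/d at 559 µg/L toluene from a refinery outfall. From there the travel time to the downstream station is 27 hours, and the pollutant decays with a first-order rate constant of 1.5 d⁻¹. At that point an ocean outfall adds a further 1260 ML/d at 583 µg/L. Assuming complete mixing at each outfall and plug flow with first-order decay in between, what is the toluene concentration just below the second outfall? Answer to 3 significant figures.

77.7 µg/L

Mixed concentration C = ΣQC/ΣQ = (8500·0.5100 + 910.0·559.0) / 9410 = 513000/9410 = 54.52 µg/L; combined flow 9410 ML/d.
Applying C = C₀e^(−kt): 54.52 × 0.1850 = 10.09 µg/L.
At the second outfall, C = (9410·10.09 + 1260·583.0) / (9410 + 1260) = 77.74 µg/L.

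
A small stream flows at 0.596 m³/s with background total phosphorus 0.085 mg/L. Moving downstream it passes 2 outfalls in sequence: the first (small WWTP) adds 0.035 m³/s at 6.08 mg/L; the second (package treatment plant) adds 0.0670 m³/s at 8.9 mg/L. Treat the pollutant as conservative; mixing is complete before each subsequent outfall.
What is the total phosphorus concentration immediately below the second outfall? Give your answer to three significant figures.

1.23 mg/L

After outfall 1: Q = 0.5960 + 0.03500 = 0.6310 m³/s; C = (0.5960·0.08500 + 0.03500·6.080)/0.6310 = 0.4175 mg/L.
After outfall 2: Q = 0.6310 + 0.06700 = 0.6980 m³/s; C = (0.6310·0.4175 + 0.06700·8.900)/0.6980 = 1.232 mg/L.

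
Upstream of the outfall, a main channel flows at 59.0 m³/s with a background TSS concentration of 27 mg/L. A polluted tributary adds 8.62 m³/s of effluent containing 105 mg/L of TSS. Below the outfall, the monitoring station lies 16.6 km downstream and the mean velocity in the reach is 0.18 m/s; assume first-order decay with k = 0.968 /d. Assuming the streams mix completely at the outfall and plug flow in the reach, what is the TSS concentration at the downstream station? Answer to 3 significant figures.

13.1 mg/L

Flow-weighted average: C = (59.00·27.00 + 8.620·105.0) / 67.62 = 2498/67.62 = 36.94 mg/L.
Travel time t = 16.6·1000 / 0.18 = 92220 s = 25.62 h.
First-order decay: C = 36.94·exp(−k·t) = 36.94·0.3559 = 13.15 mg/L.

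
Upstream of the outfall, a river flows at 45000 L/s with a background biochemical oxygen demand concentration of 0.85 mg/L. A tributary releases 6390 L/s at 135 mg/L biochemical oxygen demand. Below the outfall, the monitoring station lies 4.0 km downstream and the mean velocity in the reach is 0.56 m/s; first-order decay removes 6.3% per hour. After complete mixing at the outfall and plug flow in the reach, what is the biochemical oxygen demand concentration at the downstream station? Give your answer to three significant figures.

15.4 mg/L

Mixed concentration C = ΣQC/ΣQ = (45000·0.8500 + 6390·135.0) / 51390 = 900900/51390 = 17.53 mg/L.
Travel time t = 4.0·1000 / 0.56 = 7143 s = 1.984 h.
6.3%/h lost → k = −ln(1 − 0.063) = 0.06507 h⁻¹.
After decay, C = 17.53 × e^(−kt) = 17.53 × 0.8789 = 15.41 mg/L.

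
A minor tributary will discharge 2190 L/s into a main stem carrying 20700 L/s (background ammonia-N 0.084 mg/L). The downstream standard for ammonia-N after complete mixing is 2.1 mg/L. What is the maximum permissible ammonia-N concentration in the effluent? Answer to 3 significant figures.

At the limit, (Qr·Cr + Qe·Cₑ)/(Qr + Qe) = 2.1:
Cₑ = (22890·2.1 − 20700·0.08400) / 2190 = 21.16 mg/L.

21.2 mg/L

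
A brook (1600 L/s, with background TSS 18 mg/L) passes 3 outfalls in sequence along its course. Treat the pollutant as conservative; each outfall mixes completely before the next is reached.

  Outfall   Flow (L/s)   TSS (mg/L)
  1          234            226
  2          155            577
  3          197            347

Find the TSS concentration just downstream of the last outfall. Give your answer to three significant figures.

Outfall 1: combined Q = 1834 L/s; C = (1600·18.00 + 234.0·226.0)/1834 = 44.54 mg/L.
Outfall 2: combined Q = 1989 L/s; C = (1834·44.54 + 155.0·577.0)/1989 = 86.03 mg/L.
Outfall 3: combined Q = 2186 L/s; C = (1989·86.03 + 197.0·347.0)/2186 = 109.6 mg/L.

110 mg/L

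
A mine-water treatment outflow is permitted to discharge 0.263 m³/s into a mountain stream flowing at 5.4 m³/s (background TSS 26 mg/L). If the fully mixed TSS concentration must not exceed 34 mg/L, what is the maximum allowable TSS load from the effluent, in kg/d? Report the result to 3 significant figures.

4510 kg/d

Mass balance at the limit: 5.400·26.00 + 0.2630·Cₑ = 5.663·34 → Cₑ = 198.3 mg/L.
Load = 0.2630 m³/s × 198.3 g/m³ × 86 400 s/d = 4505 kg/d.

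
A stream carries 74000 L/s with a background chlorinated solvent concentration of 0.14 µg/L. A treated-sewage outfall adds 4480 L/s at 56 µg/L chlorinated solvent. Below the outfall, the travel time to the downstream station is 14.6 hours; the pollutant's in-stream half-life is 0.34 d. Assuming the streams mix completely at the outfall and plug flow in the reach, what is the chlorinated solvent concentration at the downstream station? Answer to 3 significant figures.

Mixed concentration C = ΣQC/ΣQ = (74000·0.1400 + 4480·56.00) / 78480 = 261200/78480 = 3.329 µg/L.
Half-life 0.34 d → k = ln 2 / 0.34 = 2.039 d⁻¹.
Applying C = C₀e^(−kt): 3.329 × 0.2893 = 0.9631 µg/L.

0.963 µg/L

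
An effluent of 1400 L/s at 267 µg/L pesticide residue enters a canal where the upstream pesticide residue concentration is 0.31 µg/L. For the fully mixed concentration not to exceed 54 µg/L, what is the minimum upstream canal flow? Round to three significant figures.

5550 L/s

Set C_mix = 54: (Q·0.3100 + 1400·267.0) / (Q + 1400) = 54
→ Q = 1400·(267.0 − 54)/(54 − 0.3100) = 5554 L/s.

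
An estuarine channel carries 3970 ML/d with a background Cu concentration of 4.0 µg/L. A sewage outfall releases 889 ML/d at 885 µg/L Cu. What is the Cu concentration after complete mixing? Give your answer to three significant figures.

165 µg/L

Flow-weighted average: C = (3970·4.000 + 889.0·885.0) / 4859 = 802600/4859 = 165.2 µg/L.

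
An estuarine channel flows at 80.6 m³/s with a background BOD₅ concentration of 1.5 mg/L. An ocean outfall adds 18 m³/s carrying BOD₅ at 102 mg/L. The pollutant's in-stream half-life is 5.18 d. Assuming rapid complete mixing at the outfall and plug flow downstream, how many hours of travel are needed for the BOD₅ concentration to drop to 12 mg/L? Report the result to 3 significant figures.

90.2 h

Mixed concentration C = ΣQC/ΣQ = (80.60·1.500 + 18.00·102.0) / 98.60 = 1957/98.60 = 19.85 mg/L.
Half-life 5.18 d → k = ln 2 / 5.18 = 0.1338 d⁻¹.
19.85·exp(−k·t) = 12 → t = ln(19.85/12)/k = 324900 s = 90.24 h.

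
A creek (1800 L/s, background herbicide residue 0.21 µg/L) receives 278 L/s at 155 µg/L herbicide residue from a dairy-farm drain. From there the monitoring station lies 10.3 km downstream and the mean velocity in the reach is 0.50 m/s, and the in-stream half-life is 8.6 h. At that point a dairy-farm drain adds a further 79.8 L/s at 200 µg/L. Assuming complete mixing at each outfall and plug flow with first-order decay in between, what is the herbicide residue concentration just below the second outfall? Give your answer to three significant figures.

20.1 µg/L

Conservation of mass: C = (1800·0.2100 + 278.0·155.0) / 2078 = 43470/2078 = 20.92 µg/L; combined flow 2078 L/s.
Travel time t = 10.3·1000 / 0.50 = 20600 s = 5.722 h.
Half-life 8.6 h → k = ln 2 / 8.6 = 0.08060 h⁻¹ = 1.934 d⁻¹.
Applying C = C₀e^(−kt): 20.92 × 0.6305 = 13.19 µg/L.
Second outfall: C = (2078·13.19 + 79.80·200.0)/2158 = 20.10 µg/L.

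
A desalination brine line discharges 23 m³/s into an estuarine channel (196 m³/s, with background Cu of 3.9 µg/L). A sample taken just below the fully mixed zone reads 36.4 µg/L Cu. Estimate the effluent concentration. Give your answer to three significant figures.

Mass balance: 196.0·3.900 + 23.00·Cₑ = 219.0·36.40
→ Cₑ = (219.0·36.40 − 196.0·3.900) / 23.00 = 313.4 µg/L.

313 µg/L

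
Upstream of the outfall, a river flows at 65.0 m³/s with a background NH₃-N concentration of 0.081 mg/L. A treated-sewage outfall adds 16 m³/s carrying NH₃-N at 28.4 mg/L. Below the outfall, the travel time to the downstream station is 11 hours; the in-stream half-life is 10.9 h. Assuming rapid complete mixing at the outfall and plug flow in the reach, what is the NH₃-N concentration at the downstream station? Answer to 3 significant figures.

2.82 mg/L

Flow-weighted average: C = (65.00·0.08100 + 16.00·28.40) / 81.00 = 459.7/81.00 = 5.675 mg/L.
Half-life 10.9 h → k = ln 2 / 10.9 = 0.06359 h⁻¹ = 1.526 d⁻¹.
After decay, C = 5.675 × e^(−kt) = 5.675 × 0.4968 = 2.819 mg/L.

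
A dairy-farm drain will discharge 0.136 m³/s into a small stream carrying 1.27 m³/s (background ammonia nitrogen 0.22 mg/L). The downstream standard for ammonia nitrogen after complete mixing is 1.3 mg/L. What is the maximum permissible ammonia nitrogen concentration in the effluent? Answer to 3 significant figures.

11.4 mg/L

At the limit, (Qr·Cr + Qe·Cₑ)/(Qr + Qe) = 1.3:
Cₑ = (1.406·1.3 − 1.270·0.2200) / 0.1360 = 11.39 mg/L.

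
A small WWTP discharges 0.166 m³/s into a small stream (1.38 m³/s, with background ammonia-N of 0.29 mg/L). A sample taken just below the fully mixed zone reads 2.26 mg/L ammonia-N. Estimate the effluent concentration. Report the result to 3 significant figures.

18.6 mg/L

Mass balance: 1.380·0.2900 + 0.1660·Cₑ = 1.546·2.260
→ Cₑ = (1.546·2.260 − 1.380·0.2900) / 0.1660 = 18.64 mg/L.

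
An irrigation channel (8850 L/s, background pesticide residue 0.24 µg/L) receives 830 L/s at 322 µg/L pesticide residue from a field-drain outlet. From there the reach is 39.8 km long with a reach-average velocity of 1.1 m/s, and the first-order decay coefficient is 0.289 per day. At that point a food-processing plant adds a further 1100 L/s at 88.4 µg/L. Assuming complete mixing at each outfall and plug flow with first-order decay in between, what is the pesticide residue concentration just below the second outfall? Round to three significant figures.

31.2 µg/L

Mixed concentration C = ΣQC/ΣQ = (8850·0.2400 + 830.0·322.0) / 9680 = 269400/9680 = 27.83 µg/L; combined flow 9680 L/s.
Travel time t = 39.8·1000 / 1.1 = 36180 s = 10.05 h.
Decay over the reach: 27.83·exp(−kt) = 27.83·0.8860 = 24.66 µg/L.
At the second outfall, C = (9680·24.66 + 1100·88.40) / (9680 + 1100) = 31.16 µg/L.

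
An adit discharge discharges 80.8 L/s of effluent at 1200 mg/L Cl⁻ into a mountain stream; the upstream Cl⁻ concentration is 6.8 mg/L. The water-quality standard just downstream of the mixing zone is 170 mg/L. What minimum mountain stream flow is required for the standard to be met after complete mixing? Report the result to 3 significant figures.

Set C_mix = 170: (Q·6.800 + 80.80·1200) / (Q + 80.80) = 170
→ Q = 80.80·(1200 − 170)/(170 − 6.800) = 510.0 L/s.

510 L/s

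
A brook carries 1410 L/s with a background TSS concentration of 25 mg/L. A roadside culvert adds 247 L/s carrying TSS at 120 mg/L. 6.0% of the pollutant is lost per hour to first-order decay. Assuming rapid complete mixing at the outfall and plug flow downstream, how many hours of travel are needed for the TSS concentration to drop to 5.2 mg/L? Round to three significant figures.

32.6 h

Mixed concentration C = ΣQC/ΣQ = (1410·25.00 + 247.0·120.0) / 1657 = 64890/1657 = 39.16 mg/L.
6.0%/h lost → k = −ln(1 − 0.06) = 0.06188 h⁻¹.
39.16·exp(−k·t) = 5.2 → t = ln(39.16/5.2)/k = 117500 s = 32.63 h.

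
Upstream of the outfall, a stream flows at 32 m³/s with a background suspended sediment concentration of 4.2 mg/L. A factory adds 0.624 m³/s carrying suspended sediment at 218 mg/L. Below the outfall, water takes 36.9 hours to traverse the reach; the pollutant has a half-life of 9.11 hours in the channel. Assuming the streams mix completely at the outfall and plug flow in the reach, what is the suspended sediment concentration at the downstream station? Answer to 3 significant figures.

Mixed concentration C = ΣQC/ΣQ = (32.00·4.200 + 0.6240·218.0) / 32.62 = 270.4/32.62 = 8.289 mg/L.
Half-life 9.11 h → k = ln 2 / 9.11 = 0.07609 h⁻¹ = 1.826 d⁻¹.
First-order decay: C = 8.289·exp(−k·t) = 8.289·0.06035 = 0.5003 mg/L.

0.500 mg/L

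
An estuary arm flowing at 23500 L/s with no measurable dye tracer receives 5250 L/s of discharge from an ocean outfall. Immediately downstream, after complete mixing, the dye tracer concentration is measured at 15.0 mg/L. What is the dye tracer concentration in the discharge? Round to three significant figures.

82.1 mg/L

Mass balance: 23500·0 + 5250·Cₑ = 28750·15.00
→ Cₑ = (28750·15.00 − 23500·0) / 5250 = 82.14 mg/L.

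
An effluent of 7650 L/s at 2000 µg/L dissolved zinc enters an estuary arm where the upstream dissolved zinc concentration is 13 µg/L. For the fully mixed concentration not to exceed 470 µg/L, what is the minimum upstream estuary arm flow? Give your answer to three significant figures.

Set C_mix = 470: (Q·13.00 + 7650·2000) / (Q + 7650) = 470
→ Q = 7650·(2000 − 470)/(470 − 13.00) = 25610 L/s.

25600 L/s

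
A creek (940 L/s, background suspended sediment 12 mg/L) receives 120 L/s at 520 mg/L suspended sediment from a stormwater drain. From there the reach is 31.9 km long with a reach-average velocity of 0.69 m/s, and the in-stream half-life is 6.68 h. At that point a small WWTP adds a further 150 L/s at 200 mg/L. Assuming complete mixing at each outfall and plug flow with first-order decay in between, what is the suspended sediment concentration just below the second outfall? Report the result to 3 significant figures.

40.9 mg/L

Conservation of mass: C = (940.0·12.00 + 120.0·520.0) / 1060 = 73680/1060 = 69.51 mg/L; combined flow 1060 L/s.
Travel time t = 31.9·1000 / 0.69 = 46230 s = 12.84 h.
Half-life 6.68 h → k = ln 2 / 6.68 = 0.1038 h⁻¹ = 2.490 d⁻¹.
Decay over the reach: 69.51·exp(−kt) = 69.51·0.2638 = 18.34 mg/L.
At the second outfall, C = (1060·18.34 + 150.0·200.0) / (1060 + 150.0) = 40.86 mg/L.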